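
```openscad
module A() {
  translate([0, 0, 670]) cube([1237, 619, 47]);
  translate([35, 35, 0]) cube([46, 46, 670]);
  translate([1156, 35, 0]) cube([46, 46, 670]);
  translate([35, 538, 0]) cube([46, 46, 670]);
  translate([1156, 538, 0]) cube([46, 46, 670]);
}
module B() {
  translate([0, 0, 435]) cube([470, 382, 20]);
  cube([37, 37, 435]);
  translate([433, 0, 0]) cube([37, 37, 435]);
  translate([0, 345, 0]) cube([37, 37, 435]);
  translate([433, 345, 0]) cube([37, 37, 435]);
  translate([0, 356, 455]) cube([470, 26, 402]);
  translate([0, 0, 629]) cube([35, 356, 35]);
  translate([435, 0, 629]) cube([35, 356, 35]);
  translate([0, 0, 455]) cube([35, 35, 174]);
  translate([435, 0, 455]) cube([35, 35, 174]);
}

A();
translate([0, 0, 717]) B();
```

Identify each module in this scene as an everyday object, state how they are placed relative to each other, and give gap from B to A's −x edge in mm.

A is a table. B is a chair. The chair is on top of the table. The gap from the chair to the table's −x edge is 0 mm.

The chair's min-x is at 0; the table's min-x is 0; gap = 0 mm.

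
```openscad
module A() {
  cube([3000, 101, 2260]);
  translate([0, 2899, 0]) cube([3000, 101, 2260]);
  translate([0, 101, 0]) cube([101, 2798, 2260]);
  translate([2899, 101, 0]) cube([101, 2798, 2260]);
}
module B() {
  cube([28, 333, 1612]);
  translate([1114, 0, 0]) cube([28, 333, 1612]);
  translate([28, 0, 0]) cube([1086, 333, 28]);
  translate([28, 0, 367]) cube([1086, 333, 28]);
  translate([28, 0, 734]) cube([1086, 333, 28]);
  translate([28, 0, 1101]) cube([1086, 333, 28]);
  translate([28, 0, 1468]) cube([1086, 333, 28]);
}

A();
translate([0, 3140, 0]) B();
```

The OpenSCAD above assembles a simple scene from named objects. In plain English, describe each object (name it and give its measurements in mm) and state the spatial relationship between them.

A is the wall frame of a small rectangular building: four walls, each 2260 mm tall and 101 mm thick, enclosing a footprint 3000 mm (x) by 3000 mm (y) outside-to-outside, with no floor or roof. The front and back walls (the −y and +y sides) span the full width; the two side walls fit between them.

B is a bookshelf 1142 mm wide overall, 333 mm deep and 1612 mm tall. The two sides are 28 mm thick vertical panels. 5 horizontal shelves of 28 mm thickness span between the inner faces of the sides; the lowest shelf sits on the floor and shelves are stacked with a clear vertical gap of 339 mm between each pair.

The bookshelf is on the floor beside the house frame on its +y side.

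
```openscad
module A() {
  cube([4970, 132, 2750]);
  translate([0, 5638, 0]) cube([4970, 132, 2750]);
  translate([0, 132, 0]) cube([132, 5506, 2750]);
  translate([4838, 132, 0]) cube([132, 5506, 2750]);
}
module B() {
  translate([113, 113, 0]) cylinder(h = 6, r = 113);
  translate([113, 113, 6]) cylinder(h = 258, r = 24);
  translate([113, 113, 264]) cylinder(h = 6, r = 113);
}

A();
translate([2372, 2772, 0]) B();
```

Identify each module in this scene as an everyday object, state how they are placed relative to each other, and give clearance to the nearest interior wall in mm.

A is a house frame. B is a spool. The spool sits inside the house frame, centred. The clearance to the nearest interior wall is 2240 mm.

Clearances: x = 2240, y = 2640; minimum 2240 mm.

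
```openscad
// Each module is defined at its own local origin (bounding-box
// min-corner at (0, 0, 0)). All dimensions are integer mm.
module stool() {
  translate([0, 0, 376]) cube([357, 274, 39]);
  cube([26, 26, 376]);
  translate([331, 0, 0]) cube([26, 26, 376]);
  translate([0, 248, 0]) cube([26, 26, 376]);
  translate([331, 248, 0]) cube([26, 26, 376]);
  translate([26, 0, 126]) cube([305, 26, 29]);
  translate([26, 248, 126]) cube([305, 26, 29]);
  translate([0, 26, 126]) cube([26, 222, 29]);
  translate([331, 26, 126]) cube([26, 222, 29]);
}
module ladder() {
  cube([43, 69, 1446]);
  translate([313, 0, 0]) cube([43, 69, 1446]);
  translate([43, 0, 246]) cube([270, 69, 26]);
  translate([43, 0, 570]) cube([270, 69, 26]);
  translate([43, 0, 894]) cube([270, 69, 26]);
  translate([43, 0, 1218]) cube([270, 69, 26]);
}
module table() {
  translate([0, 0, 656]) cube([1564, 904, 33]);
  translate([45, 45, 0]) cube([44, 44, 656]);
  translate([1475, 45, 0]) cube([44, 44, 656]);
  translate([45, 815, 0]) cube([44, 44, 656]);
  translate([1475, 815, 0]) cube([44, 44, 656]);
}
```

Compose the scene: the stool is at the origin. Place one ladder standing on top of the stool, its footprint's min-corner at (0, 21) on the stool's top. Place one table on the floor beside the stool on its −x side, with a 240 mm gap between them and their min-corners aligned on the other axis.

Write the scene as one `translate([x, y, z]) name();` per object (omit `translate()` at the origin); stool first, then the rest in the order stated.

stool();
translate([0, 21, 415]) ladder();
translate([-1804, 0, 0]) table();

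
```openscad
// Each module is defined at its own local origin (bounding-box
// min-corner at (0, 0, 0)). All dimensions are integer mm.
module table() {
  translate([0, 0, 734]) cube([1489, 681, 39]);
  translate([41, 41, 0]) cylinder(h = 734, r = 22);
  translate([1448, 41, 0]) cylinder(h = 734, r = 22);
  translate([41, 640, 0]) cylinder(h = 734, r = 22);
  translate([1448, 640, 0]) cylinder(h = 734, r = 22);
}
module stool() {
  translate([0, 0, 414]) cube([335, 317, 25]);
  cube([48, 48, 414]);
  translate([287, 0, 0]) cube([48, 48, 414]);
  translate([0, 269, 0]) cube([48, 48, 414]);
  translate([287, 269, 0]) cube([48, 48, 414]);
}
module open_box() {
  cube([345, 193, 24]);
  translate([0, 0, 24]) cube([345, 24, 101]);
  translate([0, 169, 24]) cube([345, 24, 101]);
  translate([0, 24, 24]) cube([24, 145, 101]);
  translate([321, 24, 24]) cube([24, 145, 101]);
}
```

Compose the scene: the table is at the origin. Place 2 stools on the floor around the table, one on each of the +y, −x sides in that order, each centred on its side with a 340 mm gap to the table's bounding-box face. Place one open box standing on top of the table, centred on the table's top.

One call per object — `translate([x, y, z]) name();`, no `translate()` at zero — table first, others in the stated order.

table();
translate([577, 1021, 0]) stool();
translate([-675, 182, 0]) stool();
translate([572, 244, 773]) open_box();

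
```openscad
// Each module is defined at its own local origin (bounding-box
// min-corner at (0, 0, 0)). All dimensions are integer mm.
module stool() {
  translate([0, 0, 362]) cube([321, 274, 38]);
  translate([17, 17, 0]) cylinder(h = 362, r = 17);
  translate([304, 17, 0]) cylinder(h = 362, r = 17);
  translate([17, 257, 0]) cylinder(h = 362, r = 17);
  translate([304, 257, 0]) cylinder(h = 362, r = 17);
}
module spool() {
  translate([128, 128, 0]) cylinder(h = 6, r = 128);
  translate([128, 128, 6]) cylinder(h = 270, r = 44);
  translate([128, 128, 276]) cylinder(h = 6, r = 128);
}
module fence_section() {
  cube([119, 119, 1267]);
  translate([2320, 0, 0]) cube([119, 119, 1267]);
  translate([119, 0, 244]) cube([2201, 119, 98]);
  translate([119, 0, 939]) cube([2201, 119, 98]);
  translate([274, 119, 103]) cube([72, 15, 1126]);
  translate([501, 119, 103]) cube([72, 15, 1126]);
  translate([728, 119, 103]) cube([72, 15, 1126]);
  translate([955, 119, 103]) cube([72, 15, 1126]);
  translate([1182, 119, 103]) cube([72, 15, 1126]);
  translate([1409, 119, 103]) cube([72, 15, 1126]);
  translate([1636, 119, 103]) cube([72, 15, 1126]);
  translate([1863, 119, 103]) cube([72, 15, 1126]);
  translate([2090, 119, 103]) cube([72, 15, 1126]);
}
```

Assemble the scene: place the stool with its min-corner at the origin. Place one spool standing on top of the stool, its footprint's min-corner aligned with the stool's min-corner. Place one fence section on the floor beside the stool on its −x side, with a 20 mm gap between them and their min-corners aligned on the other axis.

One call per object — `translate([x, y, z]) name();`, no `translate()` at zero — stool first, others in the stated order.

stool();
translate([0, 0, 400]) spool();
translate([-2459, 0, 0]) fence_section();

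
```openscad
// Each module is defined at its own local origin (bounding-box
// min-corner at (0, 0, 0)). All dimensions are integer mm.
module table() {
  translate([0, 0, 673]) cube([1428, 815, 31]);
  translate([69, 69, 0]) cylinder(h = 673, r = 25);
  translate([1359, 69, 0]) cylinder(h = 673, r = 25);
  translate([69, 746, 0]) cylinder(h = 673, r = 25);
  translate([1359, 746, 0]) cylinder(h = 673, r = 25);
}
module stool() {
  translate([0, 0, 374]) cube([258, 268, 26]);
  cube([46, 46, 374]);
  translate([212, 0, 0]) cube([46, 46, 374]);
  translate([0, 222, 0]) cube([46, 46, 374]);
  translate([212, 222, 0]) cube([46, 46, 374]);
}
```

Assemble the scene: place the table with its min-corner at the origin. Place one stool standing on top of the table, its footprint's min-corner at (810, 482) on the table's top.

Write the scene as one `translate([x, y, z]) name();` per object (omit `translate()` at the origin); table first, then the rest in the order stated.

table();
translate([810, 482, 704]) stool();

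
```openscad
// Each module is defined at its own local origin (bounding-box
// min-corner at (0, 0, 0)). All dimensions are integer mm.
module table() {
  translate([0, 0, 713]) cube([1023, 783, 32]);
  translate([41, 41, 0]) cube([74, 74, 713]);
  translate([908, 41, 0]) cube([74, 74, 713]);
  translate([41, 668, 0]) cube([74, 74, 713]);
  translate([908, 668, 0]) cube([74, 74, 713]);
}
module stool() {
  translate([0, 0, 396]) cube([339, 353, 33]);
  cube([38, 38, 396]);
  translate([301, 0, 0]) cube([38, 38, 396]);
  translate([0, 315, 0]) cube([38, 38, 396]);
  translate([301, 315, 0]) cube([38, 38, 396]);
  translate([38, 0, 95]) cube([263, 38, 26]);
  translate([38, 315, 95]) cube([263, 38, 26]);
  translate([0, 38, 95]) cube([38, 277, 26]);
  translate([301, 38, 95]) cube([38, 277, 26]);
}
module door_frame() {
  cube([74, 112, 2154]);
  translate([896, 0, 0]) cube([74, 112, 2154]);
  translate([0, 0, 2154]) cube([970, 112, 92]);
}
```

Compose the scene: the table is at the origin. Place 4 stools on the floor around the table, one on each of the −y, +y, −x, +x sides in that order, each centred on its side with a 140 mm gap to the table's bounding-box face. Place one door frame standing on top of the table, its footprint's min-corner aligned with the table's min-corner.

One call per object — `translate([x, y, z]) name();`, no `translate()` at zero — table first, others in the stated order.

table();
translate([342, -493, 0]) stool();
translate([342, 923, 0]) stool();
translate([-479, 215, 0]) stool();
translate([1163, 215, 0]) stool();
translate([0, 0, 745]) door_frame();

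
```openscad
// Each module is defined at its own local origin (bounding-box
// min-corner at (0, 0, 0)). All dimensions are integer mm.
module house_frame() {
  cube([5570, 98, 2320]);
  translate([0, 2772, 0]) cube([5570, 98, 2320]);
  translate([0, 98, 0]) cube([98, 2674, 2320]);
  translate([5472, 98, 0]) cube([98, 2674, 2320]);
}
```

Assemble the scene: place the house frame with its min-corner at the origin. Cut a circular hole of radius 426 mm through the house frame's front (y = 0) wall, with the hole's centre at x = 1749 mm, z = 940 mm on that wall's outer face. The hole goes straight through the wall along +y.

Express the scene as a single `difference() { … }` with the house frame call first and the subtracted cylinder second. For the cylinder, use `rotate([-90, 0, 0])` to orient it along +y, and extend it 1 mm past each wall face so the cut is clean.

difference() {
  house_frame();
  translate([1749, -1, 940]) rotate([-90, 0, 0]) cylinder(h = 100, r = 426);
}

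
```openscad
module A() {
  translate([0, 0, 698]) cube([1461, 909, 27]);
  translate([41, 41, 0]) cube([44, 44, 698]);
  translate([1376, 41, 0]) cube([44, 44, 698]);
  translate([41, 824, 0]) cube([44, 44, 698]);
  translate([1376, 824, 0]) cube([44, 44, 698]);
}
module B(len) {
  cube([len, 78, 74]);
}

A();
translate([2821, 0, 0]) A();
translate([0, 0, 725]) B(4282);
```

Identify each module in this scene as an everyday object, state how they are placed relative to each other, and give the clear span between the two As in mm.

A is a table. B is a beam. A beam spans the tops of two tables. The clear span between the two tables is 1360 mm.

Second table starts at x = 2821; first ends at x = 1461; clear span = 2821 − 1461 = 1360 mm.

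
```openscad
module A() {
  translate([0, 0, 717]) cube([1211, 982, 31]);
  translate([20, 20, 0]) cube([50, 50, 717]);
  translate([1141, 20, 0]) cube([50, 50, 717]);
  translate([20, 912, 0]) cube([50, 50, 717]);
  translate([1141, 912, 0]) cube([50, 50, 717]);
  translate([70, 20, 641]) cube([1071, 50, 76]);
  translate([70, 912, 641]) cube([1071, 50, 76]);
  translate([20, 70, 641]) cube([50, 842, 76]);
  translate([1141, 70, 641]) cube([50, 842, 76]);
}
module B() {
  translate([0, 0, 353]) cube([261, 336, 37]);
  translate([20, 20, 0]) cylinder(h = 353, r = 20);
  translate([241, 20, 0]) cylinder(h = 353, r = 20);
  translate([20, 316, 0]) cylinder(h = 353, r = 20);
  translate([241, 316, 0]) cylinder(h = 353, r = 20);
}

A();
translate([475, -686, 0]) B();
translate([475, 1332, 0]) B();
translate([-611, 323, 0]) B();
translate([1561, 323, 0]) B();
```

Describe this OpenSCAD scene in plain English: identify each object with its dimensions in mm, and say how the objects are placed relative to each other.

A is a table with a 1211×982 mm rectangular top, 31 mm thick, top surface at z = 748 mm, supported by four 50×50 mm square legs, each inset 20 mm from the nearest pair of top edges, running from the floor. Four apron rails, 50 mm thick and 76 mm tall, run between adjacent legs with their top edges flush with the underside of the top and their outer faces flush with the legs' outer faces.

B is a four-legged stool. The seat is 261×336 mm, 37 mm thick, top at z = 390 mm. It stands on four round legs, each 40 mm in diameter, from z = 0 to the seat underside, each leg's axis is inset half a diameter from the nearest pair of seat edges (so the leg's bounding box is flush with the corner).

Four stools sit around the table at the −y, +y, −x, +x sides.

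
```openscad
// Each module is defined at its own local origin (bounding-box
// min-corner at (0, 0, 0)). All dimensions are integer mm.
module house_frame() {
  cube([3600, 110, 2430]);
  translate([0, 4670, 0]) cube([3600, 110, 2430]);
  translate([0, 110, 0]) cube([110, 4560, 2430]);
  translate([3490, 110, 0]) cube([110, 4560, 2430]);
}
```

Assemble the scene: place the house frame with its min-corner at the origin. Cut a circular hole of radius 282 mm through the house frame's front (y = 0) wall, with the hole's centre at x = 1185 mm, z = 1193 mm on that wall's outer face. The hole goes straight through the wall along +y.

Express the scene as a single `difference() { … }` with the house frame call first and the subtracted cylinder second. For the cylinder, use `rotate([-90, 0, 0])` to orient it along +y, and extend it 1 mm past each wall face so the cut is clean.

difference() {
  house_frame();
  translate([1185, -1, 1193]) rotate([-90, 0, 0]) cylinder(h = 112, r = 282);
}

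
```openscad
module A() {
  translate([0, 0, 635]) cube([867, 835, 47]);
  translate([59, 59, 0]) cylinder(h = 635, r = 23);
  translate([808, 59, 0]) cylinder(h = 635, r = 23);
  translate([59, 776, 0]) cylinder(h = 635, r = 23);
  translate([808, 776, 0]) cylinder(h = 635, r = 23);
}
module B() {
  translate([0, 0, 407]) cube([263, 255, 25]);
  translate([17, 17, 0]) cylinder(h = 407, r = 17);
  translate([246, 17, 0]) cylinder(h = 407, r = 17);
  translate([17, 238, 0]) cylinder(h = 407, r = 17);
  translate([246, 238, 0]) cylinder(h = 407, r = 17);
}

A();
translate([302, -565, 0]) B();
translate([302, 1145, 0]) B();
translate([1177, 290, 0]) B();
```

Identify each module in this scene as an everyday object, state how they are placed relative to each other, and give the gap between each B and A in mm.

Each stool's nearest face is 310 mm from the table's bounding box.

A is a table. B is a stool. Three stools sit around the table at the −y, +y, +x sides. The gap between each stool and the table is 310 mm.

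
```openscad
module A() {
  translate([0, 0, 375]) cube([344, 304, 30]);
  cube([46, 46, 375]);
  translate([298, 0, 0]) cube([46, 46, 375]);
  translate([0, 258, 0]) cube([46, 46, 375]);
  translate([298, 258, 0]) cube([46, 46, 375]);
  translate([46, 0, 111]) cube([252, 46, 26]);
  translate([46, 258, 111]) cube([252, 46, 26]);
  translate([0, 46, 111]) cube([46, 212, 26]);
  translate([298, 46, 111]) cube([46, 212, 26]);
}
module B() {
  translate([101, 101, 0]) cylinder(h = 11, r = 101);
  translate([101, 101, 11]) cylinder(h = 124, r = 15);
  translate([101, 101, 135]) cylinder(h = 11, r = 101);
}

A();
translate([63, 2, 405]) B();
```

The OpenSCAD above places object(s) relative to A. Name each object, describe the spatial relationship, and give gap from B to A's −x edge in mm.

The spool's min-x is at 63; the stool's min-x is 0; gap = 63 mm.

A is a stool. B is a spool. The spool is on top of the stool. The gap from the spool to the stool's −x edge is 63 mm.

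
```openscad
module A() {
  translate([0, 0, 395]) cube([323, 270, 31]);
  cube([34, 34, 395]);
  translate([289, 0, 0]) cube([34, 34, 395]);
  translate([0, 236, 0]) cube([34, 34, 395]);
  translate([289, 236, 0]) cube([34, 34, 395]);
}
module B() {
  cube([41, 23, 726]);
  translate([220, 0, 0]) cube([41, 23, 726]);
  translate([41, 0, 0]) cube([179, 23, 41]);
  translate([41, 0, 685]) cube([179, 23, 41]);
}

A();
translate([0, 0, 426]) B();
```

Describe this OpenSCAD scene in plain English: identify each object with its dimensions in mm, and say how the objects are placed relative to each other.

A is a four-legged stool. The seat is 323×270 mm, 31 mm thick, top at z = 426 mm. It stands on four square legs, each 34×34 mm in cross-section, from z = 0 to the seat underside, each flush with a corner of the seat.

B is a picture frame with a 179×644 mm rectangular opening (x by z) and a uniform 41 mm border on every side. Frame depth is 23 mm along y. It is built from two vertical stiles running the full outside height and two horizontal rails spanning the gap between the stiles.

The picture frame is on top of the stool.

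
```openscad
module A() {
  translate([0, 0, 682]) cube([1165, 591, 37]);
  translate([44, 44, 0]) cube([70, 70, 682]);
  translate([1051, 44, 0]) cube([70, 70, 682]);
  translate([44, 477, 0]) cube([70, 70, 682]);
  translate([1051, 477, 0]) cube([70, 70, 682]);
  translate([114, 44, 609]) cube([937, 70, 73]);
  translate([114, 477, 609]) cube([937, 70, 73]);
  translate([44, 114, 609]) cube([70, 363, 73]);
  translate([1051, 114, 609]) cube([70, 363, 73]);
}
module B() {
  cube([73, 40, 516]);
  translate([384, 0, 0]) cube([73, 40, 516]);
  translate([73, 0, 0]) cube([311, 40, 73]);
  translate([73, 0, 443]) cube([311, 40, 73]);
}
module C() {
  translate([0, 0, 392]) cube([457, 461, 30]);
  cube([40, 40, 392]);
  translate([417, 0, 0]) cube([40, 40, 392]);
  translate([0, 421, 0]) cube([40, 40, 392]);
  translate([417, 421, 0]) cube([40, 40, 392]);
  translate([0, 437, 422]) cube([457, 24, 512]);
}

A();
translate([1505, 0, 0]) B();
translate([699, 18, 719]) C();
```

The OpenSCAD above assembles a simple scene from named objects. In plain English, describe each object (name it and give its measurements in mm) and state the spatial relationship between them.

A is a table with a 1165×591 mm rectangular top, 37 mm thick, top surface at z = 719 mm, supported by four 70×70 mm square legs, each inset 44 mm from the nearest pair of top edges, running from the floor. Four apron rails, 70 mm thick and 73 mm tall, run between adjacent legs with their top edges flush with the underside of the top and their outer faces flush with the legs' outer faces.

B is a picture frame with a 311×370 mm rectangular opening (x by z) and a uniform 73 mm border on every side. Frame depth is 40 mm along y. It is built from two vertical stiles running the full outside height and two horizontal rails spanning the gap between the stiles.

C is a chair. The seat is a 457×461×30 mm slab with its top at z = 422 mm, on four 40×40 mm corner legs (flush with the seat edges, standing on z = 0). A flat backrest 24 mm thick, 512 mm tall, spans the full seat width and rises from the seat top along its +y edge, rear face flush with the rear of the seat.

The picture frame is on the floor beside the table on its +x side. The chair is on top of the table.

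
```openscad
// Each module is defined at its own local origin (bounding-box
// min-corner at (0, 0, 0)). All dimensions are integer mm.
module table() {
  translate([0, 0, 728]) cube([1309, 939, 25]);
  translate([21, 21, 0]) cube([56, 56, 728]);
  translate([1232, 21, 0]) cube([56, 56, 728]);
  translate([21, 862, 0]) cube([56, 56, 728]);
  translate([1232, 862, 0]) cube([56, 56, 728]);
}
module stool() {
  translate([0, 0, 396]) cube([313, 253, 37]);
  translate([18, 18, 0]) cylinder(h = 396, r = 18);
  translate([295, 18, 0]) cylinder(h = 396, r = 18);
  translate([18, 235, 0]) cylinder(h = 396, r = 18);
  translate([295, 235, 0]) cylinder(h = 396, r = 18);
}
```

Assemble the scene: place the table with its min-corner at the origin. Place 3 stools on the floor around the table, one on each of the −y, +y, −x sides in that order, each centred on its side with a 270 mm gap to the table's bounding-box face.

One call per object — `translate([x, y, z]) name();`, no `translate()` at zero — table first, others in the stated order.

table();
translate([498, -523, 0]) stool();
translate([498, 1209, 0]) stool();
translate([-583, 343, 0]) stool();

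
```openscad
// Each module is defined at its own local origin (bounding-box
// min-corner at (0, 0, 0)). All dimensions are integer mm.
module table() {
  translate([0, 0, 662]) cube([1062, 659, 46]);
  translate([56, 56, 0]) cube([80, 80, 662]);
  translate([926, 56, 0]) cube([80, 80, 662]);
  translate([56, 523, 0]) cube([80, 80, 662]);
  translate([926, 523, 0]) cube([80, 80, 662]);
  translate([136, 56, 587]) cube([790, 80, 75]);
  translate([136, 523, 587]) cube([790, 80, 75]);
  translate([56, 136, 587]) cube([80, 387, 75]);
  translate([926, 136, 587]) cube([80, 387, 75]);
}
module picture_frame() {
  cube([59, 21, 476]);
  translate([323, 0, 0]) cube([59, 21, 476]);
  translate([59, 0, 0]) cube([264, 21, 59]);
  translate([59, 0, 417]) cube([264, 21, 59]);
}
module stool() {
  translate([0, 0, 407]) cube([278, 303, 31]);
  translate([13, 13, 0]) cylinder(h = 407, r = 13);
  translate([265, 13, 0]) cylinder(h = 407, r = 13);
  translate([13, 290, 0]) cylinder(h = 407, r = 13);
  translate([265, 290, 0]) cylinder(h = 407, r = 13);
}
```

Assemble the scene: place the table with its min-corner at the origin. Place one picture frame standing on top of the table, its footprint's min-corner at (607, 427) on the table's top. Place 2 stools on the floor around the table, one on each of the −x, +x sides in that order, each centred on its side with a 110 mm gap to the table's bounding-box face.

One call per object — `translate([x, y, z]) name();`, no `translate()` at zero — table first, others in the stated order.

table();
translate([607, 427, 708]) picture_frame();
translate([-388, 178, 0]) stool();
translate([1172, 178, 0]) stool();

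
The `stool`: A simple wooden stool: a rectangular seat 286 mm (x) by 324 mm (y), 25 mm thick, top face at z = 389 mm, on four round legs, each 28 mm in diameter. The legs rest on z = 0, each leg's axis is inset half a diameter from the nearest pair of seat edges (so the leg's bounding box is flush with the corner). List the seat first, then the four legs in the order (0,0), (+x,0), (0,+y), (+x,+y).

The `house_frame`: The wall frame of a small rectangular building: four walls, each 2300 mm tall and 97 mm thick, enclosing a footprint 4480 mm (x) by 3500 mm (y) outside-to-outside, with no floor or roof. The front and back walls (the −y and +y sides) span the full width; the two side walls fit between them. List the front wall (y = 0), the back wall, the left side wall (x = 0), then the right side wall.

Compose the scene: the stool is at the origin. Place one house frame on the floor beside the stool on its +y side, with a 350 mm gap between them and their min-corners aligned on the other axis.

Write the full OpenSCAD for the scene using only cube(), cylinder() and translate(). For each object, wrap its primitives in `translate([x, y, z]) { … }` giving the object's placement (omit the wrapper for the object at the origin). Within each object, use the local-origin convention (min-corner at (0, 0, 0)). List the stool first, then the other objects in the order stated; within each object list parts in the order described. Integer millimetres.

translate([0, 0, 364]) cube([286, 324, 25]);
translate([14, 14, 0]) cylinder(h = 364, r = 14);
translate([272, 14, 0]) cylinder(h = 364, r = 14);
translate([14, 310, 0]) cylinder(h = 364, r = 14);
translate([272, 310, 0]) cylinder(h = 364, r = 14);
translate([0, 674, 0]) {
  cube([4480, 97, 2300]);
  translate([0, 3403, 0]) cube([4480, 97, 2300]);
  translate([0, 97, 0]) cube([97, 3306, 2300]);
  translate([4383, 97, 0]) cube([97, 3306, 2300]);
}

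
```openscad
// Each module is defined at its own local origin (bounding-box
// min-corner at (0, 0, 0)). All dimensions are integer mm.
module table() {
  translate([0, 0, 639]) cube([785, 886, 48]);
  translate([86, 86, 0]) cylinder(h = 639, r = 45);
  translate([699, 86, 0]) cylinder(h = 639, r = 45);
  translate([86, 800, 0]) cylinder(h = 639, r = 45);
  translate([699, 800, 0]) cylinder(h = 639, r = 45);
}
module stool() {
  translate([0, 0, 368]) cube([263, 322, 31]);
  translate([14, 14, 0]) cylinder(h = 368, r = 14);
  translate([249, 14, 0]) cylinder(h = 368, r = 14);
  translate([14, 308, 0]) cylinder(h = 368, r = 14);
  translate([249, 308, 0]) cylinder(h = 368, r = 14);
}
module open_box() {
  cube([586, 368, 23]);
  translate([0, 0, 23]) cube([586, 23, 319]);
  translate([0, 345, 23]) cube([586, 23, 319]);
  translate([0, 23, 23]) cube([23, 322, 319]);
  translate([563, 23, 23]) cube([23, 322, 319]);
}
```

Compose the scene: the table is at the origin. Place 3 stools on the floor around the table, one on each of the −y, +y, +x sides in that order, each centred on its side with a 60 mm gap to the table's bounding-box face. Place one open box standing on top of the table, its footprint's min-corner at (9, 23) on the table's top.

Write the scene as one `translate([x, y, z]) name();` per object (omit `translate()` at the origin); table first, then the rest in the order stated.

table();
translate([261, -382, 0]) stool();
translate([261, 946, 0]) stool();
translate([845, 282, 0]) stool();
translate([9, 23, 687]) open_box();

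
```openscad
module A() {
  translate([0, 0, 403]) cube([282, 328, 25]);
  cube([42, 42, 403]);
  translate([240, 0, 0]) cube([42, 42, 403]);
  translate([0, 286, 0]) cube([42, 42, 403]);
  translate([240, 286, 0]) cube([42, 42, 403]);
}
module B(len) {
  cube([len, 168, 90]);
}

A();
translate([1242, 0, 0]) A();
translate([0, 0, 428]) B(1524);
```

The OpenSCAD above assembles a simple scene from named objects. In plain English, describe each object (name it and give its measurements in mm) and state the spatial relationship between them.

A is a four-legged stool. The seat is a 282×328×25 mm slab whose top surface is at z = 428 mm; four square legs, each 42×42 mm in cross-section, run from the floor (z = 0) to the underside of the seat, each flush with a corner of the seat.

B is a rectangular beam 1524 mm long (x), 168 mm deep (y), 90 mm thick (z).

The beam spans the tops of two stools placed 960 mm apart, resting at z = 428 mm.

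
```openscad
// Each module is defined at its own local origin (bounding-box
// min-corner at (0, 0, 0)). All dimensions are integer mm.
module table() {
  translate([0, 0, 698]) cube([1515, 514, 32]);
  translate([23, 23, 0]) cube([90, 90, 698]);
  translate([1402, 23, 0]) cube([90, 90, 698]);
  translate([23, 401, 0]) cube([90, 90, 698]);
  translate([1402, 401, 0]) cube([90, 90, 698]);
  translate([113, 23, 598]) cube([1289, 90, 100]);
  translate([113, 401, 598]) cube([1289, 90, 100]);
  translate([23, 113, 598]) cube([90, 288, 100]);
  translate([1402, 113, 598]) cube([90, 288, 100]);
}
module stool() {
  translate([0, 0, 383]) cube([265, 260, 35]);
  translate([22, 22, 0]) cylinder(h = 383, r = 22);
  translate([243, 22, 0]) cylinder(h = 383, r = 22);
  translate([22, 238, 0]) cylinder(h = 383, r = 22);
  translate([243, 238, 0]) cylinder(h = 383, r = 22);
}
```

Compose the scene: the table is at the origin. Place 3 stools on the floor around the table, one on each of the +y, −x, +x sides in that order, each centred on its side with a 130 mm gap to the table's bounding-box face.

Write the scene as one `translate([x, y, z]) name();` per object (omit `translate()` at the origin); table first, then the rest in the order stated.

table();
translate([625, 644, 0]) stool();
translate([-395, 127, 0]) stool();
translate([1645, 127, 0]) stool();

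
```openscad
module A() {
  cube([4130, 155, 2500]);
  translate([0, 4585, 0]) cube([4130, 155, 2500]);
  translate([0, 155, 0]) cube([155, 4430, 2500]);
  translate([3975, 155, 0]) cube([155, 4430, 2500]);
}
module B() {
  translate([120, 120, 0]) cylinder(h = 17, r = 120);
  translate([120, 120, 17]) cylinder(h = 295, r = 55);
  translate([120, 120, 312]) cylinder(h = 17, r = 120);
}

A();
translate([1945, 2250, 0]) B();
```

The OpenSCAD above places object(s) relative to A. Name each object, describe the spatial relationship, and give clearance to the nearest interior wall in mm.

A is a house frame. B is a spool. The spool sits inside the house frame, centred. The clearance to the nearest interior wall is 1790 mm.

Clearances: x = 1790, y = 2095; minimum 1790 mm.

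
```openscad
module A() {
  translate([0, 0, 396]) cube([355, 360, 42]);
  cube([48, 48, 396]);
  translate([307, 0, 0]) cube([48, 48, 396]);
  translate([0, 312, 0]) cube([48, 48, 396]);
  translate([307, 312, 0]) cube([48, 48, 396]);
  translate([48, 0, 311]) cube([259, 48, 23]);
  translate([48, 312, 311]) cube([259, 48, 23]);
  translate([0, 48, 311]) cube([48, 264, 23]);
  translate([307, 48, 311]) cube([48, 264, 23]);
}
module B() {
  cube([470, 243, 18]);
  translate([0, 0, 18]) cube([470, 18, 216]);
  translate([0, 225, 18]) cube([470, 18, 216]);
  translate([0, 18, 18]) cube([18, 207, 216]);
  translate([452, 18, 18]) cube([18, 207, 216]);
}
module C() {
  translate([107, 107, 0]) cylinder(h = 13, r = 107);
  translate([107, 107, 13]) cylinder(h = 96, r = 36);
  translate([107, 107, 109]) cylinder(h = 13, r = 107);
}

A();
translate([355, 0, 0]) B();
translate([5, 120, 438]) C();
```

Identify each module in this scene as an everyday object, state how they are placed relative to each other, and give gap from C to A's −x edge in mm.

A is a stool. B is an open box. C is a spool. The open box is against the stool's +x side, with their −y faces flush. The spool is on top of the stool. The gap from the spool to the stool's −x edge is 5 mm.

The spool's min-x is at 5; the stool's min-x is 0; gap = 5 mm.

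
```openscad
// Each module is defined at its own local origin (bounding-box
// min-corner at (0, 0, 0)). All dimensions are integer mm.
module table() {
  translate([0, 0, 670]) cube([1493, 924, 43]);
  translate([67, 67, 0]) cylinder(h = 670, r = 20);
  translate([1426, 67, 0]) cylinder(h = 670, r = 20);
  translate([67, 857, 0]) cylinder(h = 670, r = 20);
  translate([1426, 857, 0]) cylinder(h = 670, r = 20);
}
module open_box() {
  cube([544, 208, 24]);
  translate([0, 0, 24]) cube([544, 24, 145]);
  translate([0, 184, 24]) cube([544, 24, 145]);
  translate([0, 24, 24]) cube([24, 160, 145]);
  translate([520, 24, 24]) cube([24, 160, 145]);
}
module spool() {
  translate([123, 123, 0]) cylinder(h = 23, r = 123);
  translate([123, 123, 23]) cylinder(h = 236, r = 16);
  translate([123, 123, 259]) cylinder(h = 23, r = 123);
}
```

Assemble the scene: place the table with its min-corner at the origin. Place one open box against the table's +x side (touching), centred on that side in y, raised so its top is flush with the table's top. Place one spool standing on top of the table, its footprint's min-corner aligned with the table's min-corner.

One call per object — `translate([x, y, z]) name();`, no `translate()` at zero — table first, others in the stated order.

table();
translate([1493, 358, 544]) open_box();
translate([0, 0, 713]) spool();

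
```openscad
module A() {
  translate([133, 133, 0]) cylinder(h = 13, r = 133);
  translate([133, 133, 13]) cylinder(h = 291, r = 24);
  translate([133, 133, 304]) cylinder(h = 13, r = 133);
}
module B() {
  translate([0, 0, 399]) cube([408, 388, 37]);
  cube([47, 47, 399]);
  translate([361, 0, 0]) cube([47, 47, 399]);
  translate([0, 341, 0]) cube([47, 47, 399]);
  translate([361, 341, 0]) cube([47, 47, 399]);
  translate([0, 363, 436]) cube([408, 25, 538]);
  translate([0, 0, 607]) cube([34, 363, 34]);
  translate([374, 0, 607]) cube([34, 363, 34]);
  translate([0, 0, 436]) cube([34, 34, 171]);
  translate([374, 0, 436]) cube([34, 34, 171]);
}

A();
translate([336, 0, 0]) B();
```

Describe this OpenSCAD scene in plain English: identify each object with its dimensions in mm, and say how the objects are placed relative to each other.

A is a spool: two coaxial disc flanges of radius 133 mm and thickness 13 mm, joined by a core cylinder of radius 24 mm and height 291 mm. The lower flange rests on z = 0 and the three cylinders share a vertical axis.

B is a chair. The seat is a 408×388×37 mm slab with its top at z = 436 mm, on four 47×47 mm corner legs (flush with the seat edges, standing on z = 0). A flat backrest 25 mm thick, 538 mm tall, spans the full seat width and rises from the seat top along its +y edge, rear face flush with the rear of the seat. Two armrests of 34×34 mm section run along each side from the seat's front edge to the front of the backrest, top faces 205 mm above the seat top and outer faces flush with the seat's x-edges; a 34×34 mm post under the front of each armrest stands on the seat at the front corner.

The chair is on the floor beside the spool on its +x side.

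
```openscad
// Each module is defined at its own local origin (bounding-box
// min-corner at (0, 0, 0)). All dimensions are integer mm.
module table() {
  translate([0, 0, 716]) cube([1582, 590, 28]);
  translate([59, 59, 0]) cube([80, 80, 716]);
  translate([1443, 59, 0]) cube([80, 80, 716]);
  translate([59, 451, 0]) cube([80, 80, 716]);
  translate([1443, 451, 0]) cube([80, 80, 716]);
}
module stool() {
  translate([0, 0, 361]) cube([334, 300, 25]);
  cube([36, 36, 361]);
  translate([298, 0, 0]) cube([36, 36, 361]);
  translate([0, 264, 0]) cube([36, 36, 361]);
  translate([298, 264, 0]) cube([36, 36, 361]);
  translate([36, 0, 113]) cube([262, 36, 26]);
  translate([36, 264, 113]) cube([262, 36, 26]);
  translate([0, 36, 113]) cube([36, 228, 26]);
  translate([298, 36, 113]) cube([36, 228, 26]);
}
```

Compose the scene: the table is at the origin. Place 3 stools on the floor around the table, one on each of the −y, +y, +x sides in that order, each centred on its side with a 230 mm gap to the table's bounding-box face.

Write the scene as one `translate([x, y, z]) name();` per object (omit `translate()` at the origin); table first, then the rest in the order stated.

table();
translate([624, -530, 0]) stool();
translate([624, 820, 0]) stool();
translate([1812, 145, 0]) stool();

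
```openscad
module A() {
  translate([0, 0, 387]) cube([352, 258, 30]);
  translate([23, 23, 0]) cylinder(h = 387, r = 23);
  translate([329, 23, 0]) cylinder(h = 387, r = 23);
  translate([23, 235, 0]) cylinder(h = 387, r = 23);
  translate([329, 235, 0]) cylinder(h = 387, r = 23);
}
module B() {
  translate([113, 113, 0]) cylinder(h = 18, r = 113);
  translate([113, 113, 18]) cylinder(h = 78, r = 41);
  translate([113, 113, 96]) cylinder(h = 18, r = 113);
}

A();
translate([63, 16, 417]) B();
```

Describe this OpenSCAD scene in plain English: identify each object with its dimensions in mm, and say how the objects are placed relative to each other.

A is a four-legged stool. The seat is 352×258 mm, 30 mm thick, top at z = 417 mm. It stands on four round legs, each 46 mm in diameter, from z = 0 to the seat underside, each leg's axis is inset half a diameter from the nearest pair of seat edges (so the leg's bounding box is flush with the corner).

B is a spool: two coaxial disc flanges of radius 113 mm and thickness 18 mm, joined by a core cylinder of radius 41 mm and height 78 mm. The lower flange rests on z = 0 and the three cylinders share a vertical axis.

The spool is on top of the stool, centred.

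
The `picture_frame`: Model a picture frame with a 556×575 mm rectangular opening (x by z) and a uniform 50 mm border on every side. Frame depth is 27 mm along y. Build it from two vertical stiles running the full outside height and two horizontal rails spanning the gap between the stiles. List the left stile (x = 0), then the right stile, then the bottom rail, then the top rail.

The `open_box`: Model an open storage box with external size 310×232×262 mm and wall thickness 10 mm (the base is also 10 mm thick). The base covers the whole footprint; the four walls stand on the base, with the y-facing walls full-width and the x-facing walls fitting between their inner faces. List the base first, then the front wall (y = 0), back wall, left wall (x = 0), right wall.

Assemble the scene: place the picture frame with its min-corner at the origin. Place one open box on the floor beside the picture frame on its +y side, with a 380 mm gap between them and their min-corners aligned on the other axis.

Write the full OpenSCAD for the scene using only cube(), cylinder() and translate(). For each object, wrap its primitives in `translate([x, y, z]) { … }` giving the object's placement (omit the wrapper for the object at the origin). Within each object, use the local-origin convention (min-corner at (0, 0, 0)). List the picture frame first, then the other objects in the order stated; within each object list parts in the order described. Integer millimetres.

cube([50, 27, 675]);
translate([606, 0, 0]) cube([50, 27, 675]);
translate([50, 0, 0]) cube([556, 27, 50]);
translate([50, 0, 625]) cube([556, 27, 50]);
translate([0, 407, 0]) {
  cube([310, 232, 10]);
  translate([0, 0, 10]) cube([310, 10, 252]);
  translate([0, 222, 10]) cube([310, 10, 252]);
  translate([0, 10, 10]) cube([10, 212, 252]);
  translate([300, 10, 10]) cube([10, 212, 252]);
}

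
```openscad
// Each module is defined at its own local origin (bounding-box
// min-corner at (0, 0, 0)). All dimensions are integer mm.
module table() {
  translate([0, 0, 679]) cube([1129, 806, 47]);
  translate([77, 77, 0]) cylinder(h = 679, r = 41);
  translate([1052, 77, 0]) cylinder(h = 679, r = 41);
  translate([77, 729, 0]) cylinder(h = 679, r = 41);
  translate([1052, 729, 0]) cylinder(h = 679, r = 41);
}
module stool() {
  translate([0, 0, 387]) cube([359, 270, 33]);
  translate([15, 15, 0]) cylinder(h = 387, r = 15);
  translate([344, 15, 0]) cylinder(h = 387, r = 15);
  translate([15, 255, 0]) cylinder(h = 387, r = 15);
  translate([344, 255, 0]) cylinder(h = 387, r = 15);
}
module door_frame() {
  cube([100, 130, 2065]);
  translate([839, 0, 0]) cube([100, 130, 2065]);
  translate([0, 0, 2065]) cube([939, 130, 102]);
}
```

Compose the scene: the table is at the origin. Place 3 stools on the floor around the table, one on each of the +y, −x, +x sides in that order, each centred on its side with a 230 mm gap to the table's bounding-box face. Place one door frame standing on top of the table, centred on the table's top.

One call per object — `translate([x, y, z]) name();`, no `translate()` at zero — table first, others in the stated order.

table();
translate([385, 1036, 0]) stool();
translate([-589, 268, 0]) stool();
translate([1359, 268, 0]) stool();
translate([95, 338, 726]) door_frame();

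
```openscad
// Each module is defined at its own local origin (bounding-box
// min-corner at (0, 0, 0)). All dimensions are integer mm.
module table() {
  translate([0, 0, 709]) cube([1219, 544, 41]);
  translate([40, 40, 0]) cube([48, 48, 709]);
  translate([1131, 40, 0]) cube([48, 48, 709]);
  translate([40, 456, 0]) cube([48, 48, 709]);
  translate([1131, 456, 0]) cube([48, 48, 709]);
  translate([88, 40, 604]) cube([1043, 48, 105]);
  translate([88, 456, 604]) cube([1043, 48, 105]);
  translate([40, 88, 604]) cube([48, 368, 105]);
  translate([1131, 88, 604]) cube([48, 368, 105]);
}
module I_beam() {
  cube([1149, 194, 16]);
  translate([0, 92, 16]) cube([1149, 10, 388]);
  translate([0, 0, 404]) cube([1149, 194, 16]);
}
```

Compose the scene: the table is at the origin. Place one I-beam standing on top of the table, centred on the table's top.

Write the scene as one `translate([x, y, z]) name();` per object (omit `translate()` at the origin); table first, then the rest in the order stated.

table();
translate([35, 175, 750]) I_beam();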